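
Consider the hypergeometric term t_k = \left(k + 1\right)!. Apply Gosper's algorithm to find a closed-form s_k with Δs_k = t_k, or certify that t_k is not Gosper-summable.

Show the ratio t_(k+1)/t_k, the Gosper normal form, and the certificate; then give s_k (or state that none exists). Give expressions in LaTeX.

Step 1: r(k) = k + 2.
Factor: A=k + 2; B=1; C=1.
Solve (k + 2)·f(k+1) − (1)·f(k) = 1.
d = -1 from the (1,0,0) case.
d = -1 < 0 ⇒ no nonzero polynomial f; not summable.

no hypergeometric antidifference exists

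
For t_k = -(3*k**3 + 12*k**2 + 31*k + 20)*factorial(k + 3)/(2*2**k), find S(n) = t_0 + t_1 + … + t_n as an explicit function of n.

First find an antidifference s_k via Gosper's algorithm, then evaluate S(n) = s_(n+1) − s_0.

S(n) = (48*2**n - 3*n**6*factorial(n) - 36*n**5*factorial(n) - 172*n**4*factorial(n) - 430*n**3*factorial(n) - 617*n**2*factorial(n) - 494*n*factorial(n) - 168*factorial(n))/(2*2**n)

The ratio is (3*k**4 + 33*k**3 + 148*k**2 + 322*k + 264)/(2*(3*k**3 + 12*k**2 + 31*k + 20)).
Factor: A=k/2 + 2; B=1; C=k**3 + 4*k**2 + 31*k/3 + 20/3.
Solve (k/2 + 2)·f(k+1) − (1)·f(k) = k**3 + 4*k**2 + 31*k/3 + 20/3.
From deg A=1, deg B=0, deg C=3: d=2.
A polynomial solution: f(k) = 2*(3*k**2 + 4)/3.
Then R = B(k−1)f/C = 2*(3*k**2 + 4)/(3*k**3 + 12*k**2 + 31*k + 20), so s_k = R(k)·t_k = -(3*k**2 + 4)*factorial(k + 3)/2**k.
s_(k+1) − s_k = -(3*k**3 + 12*k**2 + 31*k + 20)*factorial(k + 3)/(2*2**k) = t_k.
Evaluate: s_(n+1) = -2**(-n - 1)*(3*n**2 + 6*n + 7)*factorial(n + 4); subtract s_(0) = -24 ⇒ S(n) = (48*2**n - 3*n**6*factorial(n) - 36*n**5*factorial(n) - 172*n**4*factorial(n) - 430*n**3*factorial(n) - 617*n**2*factorial(n) - 494*n*factorial(n) - 168*factorial(n))/(2*2**n).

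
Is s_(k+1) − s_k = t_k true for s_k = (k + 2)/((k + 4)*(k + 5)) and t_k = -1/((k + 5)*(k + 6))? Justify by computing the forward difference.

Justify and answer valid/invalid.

s_(k+1) = (k + 3)/((k + 5)*(k + 6))
s_(k+1) − s_k = -k/(k**3 + 15*k**2 + 74*k + 120)
(s_(k+1) − s_k) − t_k = 4/(k**3 + 15*k**2 + 74*k + 120)

Invalid: residual 4/(k**3 + 15*k**2 + 74*k + 120) ≠ 0.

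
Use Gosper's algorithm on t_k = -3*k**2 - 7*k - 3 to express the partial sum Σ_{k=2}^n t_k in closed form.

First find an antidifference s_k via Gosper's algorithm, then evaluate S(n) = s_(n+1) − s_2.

Ratio r(k) = (3*k**2 + 13*k + 13)/(3*k**2 + 7*k + 3).
Gosper form: A/B · C(k+1)/C(k) with A=1, B=1, C=k**2 + 7*k/3 + 1.
Key eq: (1)·f(k+1) = (1)·f(k) + (k**2 + 7*k/3 + 1).
From deg A=0, deg B=0, deg C=2: d=3.
Match coefficients ⇒ f(k) = k**2*(k + 2)/3.
Get s_k = R·t_k = k**2*(-k - 2) with R(k) = B(k−1)f(k)/C(k) = k**2*(k + 2)/(3*k**2 + 7*k + 3).
s_(k+1) − s_k = -3*k**2 - 7*k - 3 = t_k.
s_(n+1) = -n**3 - 5*n**2 - 7*n - 3 and s_(2) = -16, so S(n) = -n**3 - 5*n**2 - 7*n + 13.

S(n) = -n**3 - 5*n**2 - 7*n + 13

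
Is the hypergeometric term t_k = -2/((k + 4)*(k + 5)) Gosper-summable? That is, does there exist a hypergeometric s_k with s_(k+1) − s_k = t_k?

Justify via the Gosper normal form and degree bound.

Yes. s_k = -k/(2*k + 8).

The ratio is (k + 4)/(k + 6).
Normal form (A,B,C) = (k + 4, k + 6, 1).
Set up (k + 4)·f(k+1) − (k + 5)·f(k) − (1) = 0.
d = 1 from the (1,1,0) case.
Match coefficients ⇒ f(k) = k/4.
Certificate R = B(k−1)f/C = k*(k + 5)/4 gives s_k = -k/(2*k + 8).
s_(k+1) − s_k = -2/(k**2 + 9*k + 20) = t_k.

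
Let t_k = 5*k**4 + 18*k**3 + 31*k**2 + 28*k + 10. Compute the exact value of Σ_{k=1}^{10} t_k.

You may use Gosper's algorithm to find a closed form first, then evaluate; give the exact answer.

Compute t_(k+1)/t_k: get (5*k**4 + 38*k**3 + 115*k**2 + 164*k + 92)/(5*k**4 + 18*k**3 + 31*k**2 + 28*k + 10).
So A=1 and B=1, with C=k**4 + 18*k**3/5 + 31*k**2/5 + 28*k/5 + 2.
Need (1)·f(k+1) − (1)·f(k) = k**4 + 18*k**3/5 + 31*k**2/5 + 28*k/5 + 2.
From deg A=0, deg B=0, deg C=4: d=5.
Solving with deg f ≤ 5: f(k) = k*(k + 1)*(k**3 + k**2 + 2*k + 1)/5.
Certificate R = B(k−1)f/C = k*(k**3 + k**2 + 2*k + 1)/((k + 1)*(5*k**2 + 8*k + 10)) gives s_k = k*(k**4 + 2*k**3 + 3*k**2 + 3*k + 1).
Check: Δs_k = 5*k**4 + 18*k**3 + 31*k**2 + 28*k + 10. ✓
Evaluate s at k=11 and k=1: 194700 and 10; difference 194690.

Σ = 194690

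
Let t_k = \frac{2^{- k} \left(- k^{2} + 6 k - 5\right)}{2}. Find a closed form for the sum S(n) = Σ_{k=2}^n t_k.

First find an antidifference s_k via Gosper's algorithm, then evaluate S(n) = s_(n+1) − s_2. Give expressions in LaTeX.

S(n) = 2^{- n - 1} \left(2^{n} + n^{2} - 2 n - 1\right)

The ratio is k*(k - 4)/(2*(k**2 - 6*k + 5)).
Take A(k)=1/2, B(k)=1, C(k)=k**2 - 6*k + 5.
Key eq: (1/2)·f(k+1) = (1)·f(k) + (k**2 - 6*k + 5).
From deg A=0, deg B=0, deg C=2: d=2.
Match coefficients ⇒ f(k) = -2*(k**2 - 4*k + 2).
R(k) = B(k−1)·f(k)/C(k) = -2*(k**2 - 4*k + 2)/((k - 5)*(k - 1)); s_k = R·t_k = (k**2 - 4*k + 2)/2**k.
Verify: (-k**2 + 6*k - 5)/(2*2**k) matches t_k.
Telescope: S(n) = s_(n+1) − s_(2) = 2**(-n - 1)*(n**2 - 2*n - 1) − (-1/2) = 2**(-n - 1)*(2**n + n**2 - 2*n - 1).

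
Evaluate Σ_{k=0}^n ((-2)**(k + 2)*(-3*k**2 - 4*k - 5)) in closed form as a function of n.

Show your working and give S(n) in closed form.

Compute t_(k+1)/t_k: get 2*(-3*k**2 - 10*k - 12)/(3*k**2 + 4*k + 5).
A = -2, B = 1, C = k**2 + 4*k/3 + 5/3.
Key eq: (-2)·f(k+1) = (1)·f(k) + (k**2 + 4*k/3 + 5/3).
Bound: deg f ≤ 2.
Coefficient equations give f(k) = -(k**2 + 1)/3.
Get s_k = R·t_k = (-2)**(k + 2)*(k**2 + 1) with R(k) = B(k−1)f(k)/C(k) = -(k**2 + 1)/(3*k**2 + 4*k + 5).
Verify: (-2)**(k + 2)*(-3*k**2 - 4*k - 5) matches t_k.
Evaluate: s_(n+1) = (-2)**(n + 3)*(n**2 + 2*n + 2); subtract s_(0) = 4 ⇒ S(n) = -8*(-2)**n*n**2 - 16*(-2)**n*n - 16*(-2)**n - 4.

S(n) = -8*(-2)**n*n**2 - 16*(-2)**n*n - 16*(-2)**n - 4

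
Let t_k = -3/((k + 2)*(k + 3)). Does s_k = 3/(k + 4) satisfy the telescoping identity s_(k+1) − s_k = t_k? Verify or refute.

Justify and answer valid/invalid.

Invalid: residual 6*(2*k + 7)/(k**4 + 14*k**3 + 71*k**2 + 154*k + 120) ≠ 0.

s_(k+1) = 3/(k + 5)
s_(k+1) − s_k = -3/((k + 4)*(k + 5))
(s_(k+1) − s_k) − t_k = 6*(2*k + 7)/(k**4 + 14*k**3 + 71*k**2 + 154*k + 120)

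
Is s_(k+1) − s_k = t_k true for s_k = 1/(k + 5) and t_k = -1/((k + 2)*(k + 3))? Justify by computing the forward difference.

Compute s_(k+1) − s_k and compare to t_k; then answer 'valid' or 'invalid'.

s_(k+1) = 1/(k + 6)
s_(k+1) − s_k = -1/((k + 5)*(k + 6))
(s_(k+1) − s_k) − t_k = 6*(k + 4)/(k**4 + 16*k**3 + 91*k**2 + 216*k + 180)

Invalid: residual 6*(k + 4)/(k**4 + 16*k**3 + 91*k**2 + 216*k + 180) ≠ 0.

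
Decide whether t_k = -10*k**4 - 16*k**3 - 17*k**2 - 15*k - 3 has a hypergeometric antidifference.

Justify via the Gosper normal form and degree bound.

Yes. s_k = k*(-2*k**4 + k**3 - k**2 - 3*k + 2).

Compute t_(k+1)/t_k: get (10*k**4 + 56*k**3 + 125*k**2 + 137*k + 61)/(10*k**4 + 16*k**3 + 17*k**2 + 15*k + 3).
Gosper form: A/B · C(k+1)/C(k) with A=1, B=1, C=k**4 + 8*k**3/5 + 17*k**2/10 + 3*k/2 + 3/10.
f must satisfy (1)·f(k+1) − (1)·f(k) = k**4 + 8*k**3/5 + 17*k**2/10 + 3*k/2 + 3/10.
deg f ≤ 5 (via 0,0,4).
A polynomial solution: f(k) = k*(2*k**4 - k**3 + k**2 + 3*k - 2)/10.
Get s_k = R·t_k = k*(-2*k**4 + k**3 - k**2 - 3*k + 2) with R(k) = B(k−1)f(k)/C(k) = k*(2*k**4 - k**3 + k**2 + 3*k - 2)/(10*k**4 + 16*k**3 + 17*k**2 + 15*k + 3).
s_(k+1) − s_k = -10*k**4 - 16*k**3 - 17*k**2 - 15*k - 3 = t_k.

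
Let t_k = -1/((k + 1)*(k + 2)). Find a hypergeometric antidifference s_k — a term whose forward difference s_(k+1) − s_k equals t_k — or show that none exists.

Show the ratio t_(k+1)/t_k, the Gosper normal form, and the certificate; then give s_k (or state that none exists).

Ratio r(k) = (k + 1)/(k + 3).
Normal form (A,B,C) = (k + 1, k + 3, 1).
Need (k + 1)·f(k+1) − (k + 2)·f(k) = 1.
deg f ≤ 1 (via 1,1,0).
Solving with deg f ≤ 1: f(k) = k.
Certificate R = B(k−1)f/C = k*(k + 2) gives s_k = -k/(k + 1).
Δs = -1/(k**2 + 3*k + 2), as required.

s_k = -k/(k + 1)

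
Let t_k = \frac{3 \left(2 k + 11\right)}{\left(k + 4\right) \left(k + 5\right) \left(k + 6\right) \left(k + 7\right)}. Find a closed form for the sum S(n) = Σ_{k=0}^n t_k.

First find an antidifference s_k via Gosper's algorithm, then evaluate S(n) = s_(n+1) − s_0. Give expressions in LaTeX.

S(n) = \frac{n^{2} + 12 n + 11}{8 \left(n^{2} + 12 n + 35\right)}

r(k) = (k + 4)*(2*k + 13)/((k + 8)*(2*k + 11)) after simplifying.
Gosper form: A/B · C(k+1)/C(k) with A=k + 4, B=k + 8, C=k + 11/2.
Solve (k + 4)·f(k+1) − (k + 7)·f(k) = k + 11/2.
From deg A=1, deg B=1, deg C=1: d=3.
Solving with deg f ≤ 3: f(k) = k*(k + 5)*(k + 10)/48.
R(k) = B(k−1)·f(k)/C(k) = k*(k + 5)*(k + 7)*(k + 10)/(24*(2*k + 11)); s_k = R·t_k = k*(k + 10)/(8*(k**2 + 10*k + 24)).
Check: Δs_k = 3*(2*k + 11)/(k**4 + 22*k**3 + 179*k**2 + 638*k + 840). ✓
Evaluate: s_(n+1) = (n**2 + 12*n + 11)/(8*(n**2 + 12*n + 35)); subtract s_(0) = 0 ⇒ S(n) = (n**2 + 12*n + 11)/(8*(n**2 + 12*n + 35)).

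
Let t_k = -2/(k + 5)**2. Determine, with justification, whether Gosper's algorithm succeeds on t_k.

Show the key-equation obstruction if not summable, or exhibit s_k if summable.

No — the linear system for f has no solution.

Ratio r(k) = (k + 5)**2/(k + 6)**2.
Take A(k)=k**2 + 10*k + 25, B(k)=k**2 + 12*k + 36, C(k)=1.
f must satisfy (k**2 + 10*k + 25)·f(k+1) − (k**2 + 10*k + 25)·f(k) = 1.
Bound: deg f ≤ 0.
f = c0 ⇒ A·f(k+1) − B(k−1)·f(k) − C = -1. The system {-1 = 0} is inconsistent; no antidifference.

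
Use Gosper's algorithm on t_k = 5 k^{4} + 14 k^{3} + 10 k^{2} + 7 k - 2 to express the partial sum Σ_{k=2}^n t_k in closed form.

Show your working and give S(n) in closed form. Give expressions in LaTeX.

r(k) = (5*k**4 + 34*k**3 + 82*k**2 + 89*k + 34)/(5*k**4 + 14*k**3 + 10*k**2 + 7*k - 2) after simplifying.
So A=1 and B=1, with C=k**4 + 14*k**3/5 + 2*k**2 + 7*k/5 - 2/5.
Set up (1)·f(k+1) − (1)·f(k) − (k**4 + 14*k**3/5 + 2*k**2 + 7*k/5 - 2/5) = 0.
From deg A=0, deg B=0, deg C=4: d=5.
Solving with deg f ≤ 5: f(k) = k*(k**4 + k**3 - 2*k**2 + 2*k - 4)/5.
So s_k = (B(k−1)f/C)·t_k = (k*(k**4 + k**3 - 2*k**2 + 2*k - 4)/(5*k**4 + 14*k**3 + 10*k**2 + 7*k - 2))·t_k = k*(k**4 + k**3 - 2*k**2 + 2*k - 4).
s_(k+1) − s_k = 5*k**4 + 14*k**3 + 10*k**2 + 7*k - 2 = t_k.
Evaluate: s_(n+1) = n**5 + 6*n**4 + 12*n**3 + 12*n**2 + 3*n - 2; subtract s_(2) = 32 ⇒ S(n) = n**5 + 6*n**4 + 12*n**3 + 12*n**2 + 3*n - 34.

S(n) = n^{5} + 6 n^{4} + 12 n^{3} + 12 n^{2} + 3 n - 34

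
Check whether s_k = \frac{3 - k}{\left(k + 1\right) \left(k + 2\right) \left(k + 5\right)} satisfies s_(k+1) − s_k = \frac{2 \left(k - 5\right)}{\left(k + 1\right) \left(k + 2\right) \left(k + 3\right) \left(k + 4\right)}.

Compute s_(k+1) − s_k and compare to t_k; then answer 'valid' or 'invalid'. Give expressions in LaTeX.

Invalid: residual \frac{2 \left(- 3 k^{2} - k + 62\right)}{k^{6} + 21 k^{5} + 175 k^{4} + 735 k^{3} + 1624 k^{2} + 1764 k + 720} ≠ 0.

s_(k+1) = (2 - k)/((k + 2)*(k + 3)*(k + 6))
s_(k+1) − s_k = 2*(k**2 - k - 22)/(k**5 + 17*k**4 + 107*k**3 + 307*k**2 + 396*k + 180)
(s_(k+1) − s_k) − t_k = 2*(-3*k**2 - k + 62)/(k**6 + 21*k**5 + 175*k**4 + 735*k**3 + 1624*k**2 + 1764*k + 720)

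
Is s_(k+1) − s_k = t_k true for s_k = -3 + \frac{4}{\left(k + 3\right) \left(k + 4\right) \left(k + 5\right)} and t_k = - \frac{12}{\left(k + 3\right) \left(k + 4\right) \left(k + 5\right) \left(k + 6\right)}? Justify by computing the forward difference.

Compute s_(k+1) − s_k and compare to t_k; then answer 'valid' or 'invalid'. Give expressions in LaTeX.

s_(k+1) = -3 + 4/((k + 4)*(k + 5)*(k + 6))
s_(k+1) − s_k = -12/((k + 3)*(k + 4)*(k + 5)*(k + 6))
(s_(k+1) − s_k) − t_k = 0

valid; difference matches t_k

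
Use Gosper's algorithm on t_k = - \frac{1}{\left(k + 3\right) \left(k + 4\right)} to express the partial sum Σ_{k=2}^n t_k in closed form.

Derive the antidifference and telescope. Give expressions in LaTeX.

The ratio is (k + 3)/(k + 5).
Factor: A=k + 3; B=k + 5; C=1.
Key eq: (k + 3)·f(k+1) = (k + 4)·f(k) + (1).
deg f ≤ 1 (via 1,1,0).
Solving with deg f ≤ 1: f(k) = k/3.
Get s_k = R·t_k = -k/(3*k + 9) with R(k) = B(k−1)f(k)/C(k) = k*(k + 4)/3.
Check: Δs_k = -1/(k**2 + 7*k + 12). ✓
Σ_(k=2)^n t_k = s_(n+1) − s_(2) = ((-n - 1)/(3*(n + 4))) − (-2/15), i.e. (1 - n)/(5*(n + 4)).

S(n) = \frac{1 - n}{5 \left(n + 4\right)}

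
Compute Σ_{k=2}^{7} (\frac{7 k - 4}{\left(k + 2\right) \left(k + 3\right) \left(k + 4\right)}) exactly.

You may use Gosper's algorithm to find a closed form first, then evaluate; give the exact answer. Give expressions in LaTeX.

Ratio r(k) = (k + 2)*(7*k + 3)/((k + 5)*(7*k - 4)).
Take A(k)=k + 2, B(k)=k + 5, C(k)=k - 4/7.
Set up (k + 2)·f(k+1) − (k + 4)·f(k) − (k - 4/7) = 0.
Degrees (1,1,1) ⇒ d ≤ 2.
Coefficient equations give f(k) = k*(5*k - 17)/42.
Then R = B(k−1)f/C = k*(k + 4)*(5*k - 17)/(6*(7*k - 4)), so s_k = R(k)·t_k = k*(5*k - 17)/(6*(k + 2)*(k + 3)).
Δs = (7*k - 4)/(k**3 + 9*k**2 + 26*k + 24), as required.
Σ_(k=2)^(7) t_k = s_(8) − s_(2) = 46/165 − (-7/60) = 87/220.

Σ = 87/220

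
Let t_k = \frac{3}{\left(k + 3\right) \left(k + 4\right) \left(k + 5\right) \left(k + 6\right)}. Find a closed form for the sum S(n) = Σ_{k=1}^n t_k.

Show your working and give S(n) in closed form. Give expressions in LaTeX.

S(n) = \frac{n \left(n^{2} + 15 n + 74\right)}{120 \left(n^{3} + 15 n^{2} + 74 n + 120\right)}

Ratio r(k) = (k + 3)/(k + 7).
Normal form (A,B,C) = (k + 3, k + 7, 1).
Key eq: (k + 3)·f(k+1) = (k + 6)·f(k) + (1).
Bound: deg f ≤ 3.
Coefficient equations give f(k) = k*(k**2 + 12*k + 47)/180.
Then R = B(k−1)f/C = k*(k + 6)*(k**2 + 12*k + 47)/180, so s_k = R(k)·t_k = k*(k**2 + 12*k + 47)/(60*(k + 3)*(k + 4)*(k + 5)).
Verify: 3/(k**4 + 18*k**3 + 119*k**2 + 342*k + 360) matches t_k.
Evaluate: s_(n+1) = (n**3 + 15*n**2 + 74*n + 60)/(60*(n**3 + 15*n**2 + 74*n + 120)); subtract s_(1) = 1/120 ⇒ S(n) = n*(n**2 + 15*n + 74)/(120*(n**3 + 15*n**2 + 74*n + 120)).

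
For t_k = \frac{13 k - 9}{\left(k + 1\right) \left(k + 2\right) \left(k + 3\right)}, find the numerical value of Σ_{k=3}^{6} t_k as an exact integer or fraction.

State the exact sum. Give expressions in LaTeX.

The ratio is (k + 1)*(13*k + 4)/((k + 4)*(13*k - 9)).
So A=k + 1 and B=k + 4, with C=k - 9/13.
f must satisfy (k + 1)·f(k+1) − (k + 3)·f(k) = k - 9/13.
Degrees (1,1,1) ⇒ d ≤ 2.
Match coefficients ⇒ f(k) = k*(k - 10)/13.
R(k) = B(k−1)·f(k)/C(k) = k*(k - 10)*(k + 3)/(13*k - 9); s_k = R·t_k = k*(k - 10)/((k + 1)*(k + 2)).
Δs = (13*k - 9)/(k**3 + 6*k**2 + 11*k + 6), as required.
Telescoping: Σ = s_(7) − s_(3) = -7/24 − (-21/20) = 91/120.

Σ = 91/120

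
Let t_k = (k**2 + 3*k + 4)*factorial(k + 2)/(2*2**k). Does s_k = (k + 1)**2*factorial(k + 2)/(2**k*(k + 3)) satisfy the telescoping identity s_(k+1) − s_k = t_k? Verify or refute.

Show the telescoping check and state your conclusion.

s_(k+1) = (k + 2)**2*factorial(k + 3)/(2*2**k*(k + 4))
s_(k+1) − s_k = (k**4 + 8*k**3 + 25*k**2 + 42*k + 28)*factorial(k + 2)/(2*2**k*(k + 3)*(k + 4))
(s_(k+1) − s_k) − t_k = -(k**3 + 6*k**2 + 11*k + 10)*factorial(k + 2)/(2**k*(k + 3)*(k + 4))

Invalid: residual -(k**3 + 6*k**2 + 11*k + 10)*factorial(k + 2)/(2**k*(k + 3)*(k + 4)) ≠ 0.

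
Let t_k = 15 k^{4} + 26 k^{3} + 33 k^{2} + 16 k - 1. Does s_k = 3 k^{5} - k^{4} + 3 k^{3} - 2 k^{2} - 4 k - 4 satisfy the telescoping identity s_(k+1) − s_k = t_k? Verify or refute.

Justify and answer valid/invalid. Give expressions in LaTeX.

s_(k+1) = 3*k**5 + 14*k**4 + 29*k**3 + 31*k**2 + 12*k - 5
s_(k+1) − s_k = 15*k**4 + 26*k**3 + 33*k**2 + 16*k - 1
(s_(k+1) − s_k) − t_k = 0

Valid — Δs_k = t_k.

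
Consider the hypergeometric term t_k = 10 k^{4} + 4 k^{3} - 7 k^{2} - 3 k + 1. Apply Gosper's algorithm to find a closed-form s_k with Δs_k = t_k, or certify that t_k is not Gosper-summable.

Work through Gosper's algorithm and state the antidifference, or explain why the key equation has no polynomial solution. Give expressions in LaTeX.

s_k = k \left(2 k^{4} - 4 k^{3} - k^{2} + 3 k + 1\right)

r(k) = (10*k**4 + 44*k**3 + 65*k**2 + 35*k + 5)/(10*k**4 + 4*k**3 - 7*k**2 - 3*k + 1) after simplifying.
Normal form (A,B,C) = (1, 1, k**4 + 2*k**3/5 - 7*k**2/10 - 3*k/10 + 1/10).
Need (1)·f(k+1) − (1)·f(k) = k**4 + 2*k**3/5 - 7*k**2/10 - 3*k/10 + 1/10.
Degrees (0,0,4) ⇒ d ≤ 5.
A polynomial solution: f(k) = k*(k**2 - k - 1)*(2*k**2 - 2*k - 1)/10.
Get s_k = R·t_k = k*(2*k**4 - 4*k**3 - k**2 + 3*k + 1) with R(k) = B(k−1)f(k)/C(k) = k*(k**2 - k - 1)*(2*k**2 - 2*k - 1)/(10*k**4 + 4*k**3 - 7*k**2 - 3*k + 1).
Verify: 10*k**4 + 4*k**3 - 7*k**2 - 3*k + 1 matches t_k.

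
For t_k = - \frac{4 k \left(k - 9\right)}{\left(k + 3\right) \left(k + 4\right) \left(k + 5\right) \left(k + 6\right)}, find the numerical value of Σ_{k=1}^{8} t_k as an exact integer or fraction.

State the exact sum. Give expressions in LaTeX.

Σ = 12/91

The ratio is (k - 8)*(k + 1)*(k + 3)/(k*(k - 9)*(k + 7)).
Take A(k)=k + 3, B(k)=k + 7, C(k)=k**2 - 9*k.
Need (k + 3)·f(k+1) − (k + 6)·f(k) = k**2 - 9*k.
Bound: deg f ≤ 3.
Solving with deg f ≤ 3: f(k) = -k*(k - 1).
So s_k = (B(k−1)f/C)·t_k = (-(k - 1)*(k + 6)/(k - 9))·t_k = 4*k*(k - 1)/((k + 3)*(k + 4)*(k + 5)).
Check: Δs_k = 4*k*(9 - k)/(k**4 + 18*k**3 + 119*k**2 + 342*k + 360). ✓
Evaluate s at k=9 and k=1: 12/91 and 0; difference 12/91.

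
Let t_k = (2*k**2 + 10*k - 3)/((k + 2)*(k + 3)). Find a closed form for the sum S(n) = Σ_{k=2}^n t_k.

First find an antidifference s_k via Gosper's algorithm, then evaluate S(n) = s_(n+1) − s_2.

Step 1: r(k) = (k + 2)*(10*k + 2*(k + 1)**2 + 7)/((k + 4)*(2*k**2 + 10*k - 3)).
Gosper form: A/B · C(k+1)/C(k) with A=k + 2, B=k + 4, C=k**2 + 5*k - 3/2.
Key eq: (k + 2)·f(k+1) = (k + 3)·f(k) + (k**2 + 5*k - 3/2).
Bound: deg f ≤ 2.
Solving with deg f ≤ 2: f(k) = k*(4*k - 7)/4.
R(k) = B(k−1)·f(k)/C(k) = k*(k + 3)*(4*k - 7)/(2*(2*k**2 + 10*k - 3)); s_k = R·t_k = k*(4*k - 7)/(2*(k + 2)).
Check: Δs_k = (2*k**2 + 10*k - 3)/(k**2 + 5*k + 6). ✓
Telescope: S(n) = s_(n+1) − s_(2) = (4*n**2 + n - 3)/(2*(n + 3)) − (1/4) = (8*n**2 + n - 9)/(4*(n + 3)).

S(n) = (8*n**2 + n - 9)/(4*(n + 3))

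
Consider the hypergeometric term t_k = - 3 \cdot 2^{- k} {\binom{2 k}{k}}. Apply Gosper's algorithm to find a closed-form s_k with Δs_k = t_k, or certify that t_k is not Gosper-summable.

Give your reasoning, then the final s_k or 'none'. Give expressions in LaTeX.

Ratio r(k) = (2*k + 1)/(k + 1).
A = 2*k + 1, B = k + 1, C = 1.
Solve (2*k + 1)·f(k+1) − (k)·f(k) = 1.
d = -1 from the (1,1,0) case.
Negative degree bound (-1): no f exists, t_k not Gosper-summable.

none (Gosper's algorithm certifies no s_k)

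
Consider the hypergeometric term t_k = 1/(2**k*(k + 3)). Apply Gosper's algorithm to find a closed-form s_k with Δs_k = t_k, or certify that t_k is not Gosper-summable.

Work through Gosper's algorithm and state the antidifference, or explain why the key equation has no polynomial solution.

Ratio r(k) = (k + 3)/(2*(k + 4)).
A = k/2 + 3/2, B = k + 4, C = 1.
Key eq: (k/2 + 3/2)·f(k+1) = (k + 3)·f(k) + (1).
From deg A=1, deg B=1, deg C=0: d=-1.
Bound -1 < 0, so the key equation has no polynomial solution.

none (Gosper's algorithm certifies no s_k)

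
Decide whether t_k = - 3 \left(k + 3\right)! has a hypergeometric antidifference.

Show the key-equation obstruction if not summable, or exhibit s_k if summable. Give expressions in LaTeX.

t_(k+1)/t_k = k + 4.
Factor: A=k + 4; B=1; C=1.
Solve (k + 4)·f(k+1) − (1)·f(k) = 1.
From deg A=1, deg B=0, deg C=0: d=-1.
Negative degree bound (-1): no f exists, t_k not Gosper-summable.

No. Not Gosper-summable.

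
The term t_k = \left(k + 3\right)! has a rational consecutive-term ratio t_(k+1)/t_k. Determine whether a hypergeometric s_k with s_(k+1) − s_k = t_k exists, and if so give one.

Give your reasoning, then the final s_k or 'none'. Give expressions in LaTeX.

r(k) = k + 4 after simplifying.
Normal form (A,B,C) = (k + 4, 1, 1).
Set up (k + 4)·f(k+1) − (1)·f(k) − (1) = 0.
Degrees (1,0,0) ⇒ d ≤ -1.
d = -1 < 0 ⇒ no nonzero polynomial f; not summable.

none (Gosper's algorithm certifies no s_k)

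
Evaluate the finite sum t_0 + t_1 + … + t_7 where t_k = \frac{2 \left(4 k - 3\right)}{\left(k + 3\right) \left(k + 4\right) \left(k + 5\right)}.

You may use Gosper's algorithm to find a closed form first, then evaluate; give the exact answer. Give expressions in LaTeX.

The ratio is (k + 3)*(4*k + 1)/((k + 6)*(4*k - 3)).
A = k + 3, B = k + 6, C = k - 3/4.
f must satisfy (k + 3)·f(k+1) − (k + 5)·f(k) = k - 3/4.
From deg A=1, deg B=1, deg C=1: d=2.
Match coefficients ⇒ f(k) = k*(3*k - 11)/32.
Get s_k = R·t_k = k*(3*k - 11)/(4*(k + 3)*(k + 4)) with R(k) = B(k−1)f(k)/C(k) = k*(k + 5)*(3*k - 11)/(8*(4*k - 3)).
s_(k+1) − s_k = 2*(4*k - 3)/(k**3 + 12*k**2 + 47*k + 60) = t_k.
Σ_(k=0)^(7) t_k = s_(8) − s_(0) = 13/66 − (0) = 13/66.

Σ = 13/66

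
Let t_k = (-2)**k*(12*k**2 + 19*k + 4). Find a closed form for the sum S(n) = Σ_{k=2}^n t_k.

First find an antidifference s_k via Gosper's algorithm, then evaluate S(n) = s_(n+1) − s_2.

r(k) = 2*(-12*k**2 - 43*k - 35)/(12*k**2 + 19*k + 4) after simplifying.
Normal form (A,B,C) = (-2, 1, k**2 + 19*k/12 + 1/3).
f must satisfy (-2)·f(k+1) − (1)·f(k) = k**2 + 19*k/12 + 1/3.
Degrees (0,0,2) ⇒ d ≤ 2.
A polynomial solution: f(k) = -(4*k**2 + k - 2)/12.
Then R = B(k−1)f/C = -(4*k**2 + k - 2)/((3*k + 4)*(4*k + 1)), so s_k = R(k)·t_k = (-2)**k*(-4*k**2 - k + 2).
Verify: (-2)**k*(12*k**2 + 19*k + 4) matches t_k.
s_(n+1) = 2*(-2)**n*(4*n**2 + 9*n + 3) and s_(2) = -64, so S(n) = 8*(-2)**n*n**2 + 18*(-2)**n*n + 6*(-2)**n + 64.

S(n) = 8*(-2)**n*n**2 + 18*(-2)**n*n + 6*(-2)**n + 64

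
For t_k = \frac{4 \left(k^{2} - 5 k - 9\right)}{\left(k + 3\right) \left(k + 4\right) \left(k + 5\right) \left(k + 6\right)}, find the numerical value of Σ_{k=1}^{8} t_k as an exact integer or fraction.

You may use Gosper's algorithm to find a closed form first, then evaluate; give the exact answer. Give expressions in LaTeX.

Σ = -59/455

The ratio is (k**3 - 22*k - 39)/(k**3 + 2*k**2 - 44*k - 63).
Gosper form: A/B · C(k+1)/C(k) with A=k + 3, B=k + 7, C=k**2 - 5*k - 9.
Set up (k + 3)·f(k+1) − (k + 6)·f(k) − (k**2 - 5*k - 9) = 0.
deg f ≤ 3 (via 1,1,2).
Solve for f: f(k) = -k*(k**2 + 72*k + 107)/60 (degree 3 ≤ 3).
Certificate R = B(k−1)f/C = -k*(k + 6)*(k**2 + 72*k + 107)/(60*(k**2 - 5*k - 9)) gives s_k = k*(-k**2 - 72*k - 107)/(15*(k + 3)*(k + 4)*(k + 5)).
s_(k+1) − s_k = 4*(k**2 - 5*k - 9)/(k**4 + 18*k**3 + 119*k**2 + 342*k + 360) = t_k.
Telescoping: Σ = s_(9) − s_(1) = -209/910 − (-1/10) = -59/455.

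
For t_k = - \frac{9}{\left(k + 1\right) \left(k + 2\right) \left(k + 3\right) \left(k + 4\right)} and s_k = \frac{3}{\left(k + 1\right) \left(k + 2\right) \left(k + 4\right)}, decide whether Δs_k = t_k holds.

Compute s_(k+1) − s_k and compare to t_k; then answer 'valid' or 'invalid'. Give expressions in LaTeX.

s_(k+1) = 3/((k + 2)*(k + 3)*(k + 5))
s_(k+1) − s_k = 3*(-3*k - 11)/(k**5 + 15*k**4 + 85*k**3 + 225*k**2 + 274*k + 120)
(s_(k+1) − s_k) − t_k = 12/(k**5 + 15*k**4 + 85*k**3 + 225*k**2 + 274*k + 120)

Invalid: residual \frac{12}{k^{5} + 15 k^{4} + 85 k^{3} + 225 k^{2} + 274 k + 120} ≠ 0.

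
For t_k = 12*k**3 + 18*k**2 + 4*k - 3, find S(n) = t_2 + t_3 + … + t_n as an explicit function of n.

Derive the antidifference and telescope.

Ratio r(k) = (12*k**3 + 54*k**2 + 76*k + 31)/(12*k**3 + 18*k**2 + 4*k - 3).
A = 1, B = 1, C = k**3 + 3*k**2/2 + k/3 - 1/4.
f must satisfy (1)·f(k+1) − (1)·f(k) = k**3 + 3*k**2/2 + k/3 - 1/4.
deg f ≤ 4 (via 0,0,3).
Solving with deg f ≤ 4: f(k) = k*(3*k**3 - 4*k - 2)/12.
Then R = B(k−1)f/C = k*(3*k**3 - 4*k - 2)/(12*k**3 + 18*k**2 + 4*k - 3), so s_k = R(k)·t_k = k*(3*k**3 - 4*k - 2).
s_(k+1) − s_k = 12*k**3 + 18*k**2 + 4*k - 3 = t_k.
Σ_(k=2)^n t_k = s_(n+1) − s_(2) = (3*n**4 + 12*n**3 + 14*n**2 + 2*n - 3) − (28), i.e. 3*n**4 + 12*n**3 + 14*n**2 + 2*n - 31.

S(n) = 3*n**4 + 12*n**3 + 14*n**2 + 2*n - 31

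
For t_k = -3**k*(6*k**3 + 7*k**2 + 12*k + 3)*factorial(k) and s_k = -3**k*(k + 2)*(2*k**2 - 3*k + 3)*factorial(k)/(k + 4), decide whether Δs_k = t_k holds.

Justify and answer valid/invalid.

s_(k+1) = -3**(k + 1)*(k + 3)*(2*k**2 + k + 2)*factorial(k + 1)/(k + 5)
s_(k+1) − s_k = -3**k*(6*k**5 + 49*k**4 + 133*k**3 + 175*k**2 + 159*k + 42)*factorial(k)/((k + 4)*(k + 5))
(s_(k+1) − s_k) − t_k = 2*3**k*(6*k**4 + 31*k**3 + 38*k**2 + 54*k + 9)*factorial(k)/((k + 4)*(k + 5))

Invalid: residual 2*3**k*(6*k**4 + 31*k**3 + 38*k**2 + 54*k + 9)*factorial(k)/((k + 4)*(k + 5)) ≠ 0.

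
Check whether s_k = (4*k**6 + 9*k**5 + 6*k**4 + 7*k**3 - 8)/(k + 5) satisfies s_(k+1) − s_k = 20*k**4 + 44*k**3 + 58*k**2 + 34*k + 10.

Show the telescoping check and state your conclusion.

Invalid: residual 3*(-16*k**5 - 143*k**4 - 274*k**3 - 325*k**2 - 178*k - 54)/(k**2 + 11*k + 30) ≠ 0.

s_(k+1) = (4*(k + 1)**6 + 9*(k + 1)**5 + 6*(k + 1)**4 + 7*(k + 1)**3 - 8)/(k + 6)
s_(k+1) − s_k = (20*k**6 + 216*k**5 + 713*k**4 + 1170*k**3 + 1149*k**2 + 596*k + 138)/(k**2 + 11*k + 30)
(s_(k+1) − s_k) − t_k = 3*(-16*k**5 - 143*k**4 - 274*k**3 - 325*k**2 - 178*k - 54)/(k**2 + 11*k + 30)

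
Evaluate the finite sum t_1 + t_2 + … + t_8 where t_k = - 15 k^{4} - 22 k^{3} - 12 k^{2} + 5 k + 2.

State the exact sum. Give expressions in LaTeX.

Σ = -162344

Step 1: r(k) = (15*k**4 + 82*k**3 + 168*k**2 + 145*k + 42)/(15*k**4 + 22*k**3 + 12*k**2 - 5*k - 2).
Take A(k)=1, B(k)=1, C(k)=k**4 + 22*k**3/15 + 4*k**2/5 - k/3 - 2/15.
f must satisfy (1)·f(k+1) − (1)·f(k) = k**4 + 22*k**3/15 + 4*k**2/5 - k/3 - 2/15.
deg f ≤ 5 (via 0,0,4).
Solve for f: f(k) = k*(3*k**4 - 2*k**3 - 2*k**2 - 3*k + 2)/15 (degree 5 ≤ 5).
Then R = B(k−1)f/C = k*(3*k**4 - 2*k**3 - 2*k**2 - 3*k + 2)/(15*k**4 + 22*k**3 + 12*k**2 - 5*k - 2), so s_k = R(k)·t_k = k*(-3*k**4 + 2*k**3 + 2*k**2 + 3*k - 2).
Check: Δs_k = -15*k**4 - 22*k**3 - 12*k**2 + 5*k + 2. ✓
Telescoping: Σ = s_(9) − s_(1) = -162342 − (2) = -162344.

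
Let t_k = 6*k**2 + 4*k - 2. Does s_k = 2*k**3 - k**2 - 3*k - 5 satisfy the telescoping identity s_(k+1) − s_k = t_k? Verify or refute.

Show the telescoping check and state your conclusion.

s_(k+1) = 2*k**3 + 5*k**2 + k - 7
s_(k+1) − s_k = 6*k**2 + 4*k - 2
(s_(k+1) − s_k) − t_k = 0

Valid — Δs_k = t_k.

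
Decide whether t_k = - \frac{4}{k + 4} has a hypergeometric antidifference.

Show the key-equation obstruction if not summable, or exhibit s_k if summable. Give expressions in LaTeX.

Ratio r(k) = (k + 4)/(k + 5).
Take A(k)=k + 4, B(k)=k + 5, C(k)=1.
Need (k + 4)·f(k+1) − (k + 4)·f(k) = 1.
Bound: deg f ≤ 0.
Generic f = c0 gives residual -1; -1 = 0 cannot hold, so t_k is not Gosper-summable.

No — t_k has no hypergeometric antidifference.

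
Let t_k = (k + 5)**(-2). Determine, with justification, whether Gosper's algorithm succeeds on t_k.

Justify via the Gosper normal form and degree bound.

No. Not Gosper-summable.

The ratio is (k + 5)**2/(k + 6)**2.
Take A(k)=k**2 + 10*k + 25, B(k)=k**2 + 12*k + 36, C(k)=1.
f must satisfy (k**2 + 10*k + 25)·f(k+1) − (k**2 + 10*k + 25)·f(k) = 1.
Degrees (2,2,0) ⇒ d ≤ 0.
Write f(k) = c0. Then LHS − RHS = -1, requiring -1 = 0: contradictory. No certificate.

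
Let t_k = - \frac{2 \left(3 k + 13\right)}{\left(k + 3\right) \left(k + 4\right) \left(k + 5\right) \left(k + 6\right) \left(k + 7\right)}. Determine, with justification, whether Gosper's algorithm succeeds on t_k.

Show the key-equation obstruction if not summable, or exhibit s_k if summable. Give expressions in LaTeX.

Yes. s_k = \frac{k \left(- k^{2} - 14 k - 63\right)}{45 \left(k^{3} + 14 k^{2} + 63 k + 90\right)}.

r(k) = (k + 3)*(3*k + 16)/((k + 8)*(3*k + 13)) after simplifying.
So A=k + 3 and B=k + 8, with C=k + 13/3.
f must satisfy (k + 3)·f(k+1) − (k + 7)·f(k) = k + 13/3.
From deg A=1, deg B=1, deg C=1: d=4.
A polynomial solution: f(k) = k*(k + 4)*(k**2 + 14*k + 63)/270.
Then R = B(k−1)f/C = k*(k + 4)*(k + 7)*(k**2 + 14*k + 63)/(90*(3*k + 13)), so s_k = R(k)·t_k = k*(-k**2 - 14*k - 63)/(45*(k**3 + 14*k**2 + 63*k + 90)).
Verify: 2*(-3*k - 13)/(k**5 + 25*k**4 + 245*k**3 + 1175*k**2 + 2754*k + 2520) matches t_k.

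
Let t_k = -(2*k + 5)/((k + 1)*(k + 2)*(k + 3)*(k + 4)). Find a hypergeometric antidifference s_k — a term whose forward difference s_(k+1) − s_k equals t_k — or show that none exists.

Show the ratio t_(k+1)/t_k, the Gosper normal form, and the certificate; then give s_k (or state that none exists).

Ratio r(k) = (k + 1)*(2*k + 7)/((k + 5)*(2*k + 5)).
So A=k + 1 and B=k + 5, with C=k + 5/2.
Set up (k + 1)·f(k+1) − (k + 4)·f(k) − (k + 5/2) = 0.
Degrees (1,1,1) ⇒ d ≤ 3.
Coefficient equations give f(k) = k*(k + 2)*(k + 4)/6.
Certificate R = B(k−1)f/C = k*(k + 2)*(k + 4)**2/(3*(2*k + 5)) gives s_k = k*(-k - 4)/(3*(k**2 + 4*k + 3)).
Verify: (-2*k - 5)/(k**4 + 10*k**3 + 35*k**2 + 50*k + 24) matches t_k.

s_k = k*(-k - 4)/(3*(k**2 + 4*k + 3))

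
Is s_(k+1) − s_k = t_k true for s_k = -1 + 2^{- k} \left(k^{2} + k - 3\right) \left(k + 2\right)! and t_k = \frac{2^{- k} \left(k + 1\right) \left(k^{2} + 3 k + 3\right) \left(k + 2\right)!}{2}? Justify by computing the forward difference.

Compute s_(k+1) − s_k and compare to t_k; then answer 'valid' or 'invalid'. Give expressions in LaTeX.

s_(k+1) = 2**(-k - 1)*(k + (k + 1)**2 - 2)*factorial(k + 3) - 1
s_(k+1) − s_k = (k + 1)*(k**2 + 3*k + 3)*factorial(k + 2)/(2*2**k)
(s_(k+1) − s_k) − t_k = 0

Valid: the claim telescopes to t_k.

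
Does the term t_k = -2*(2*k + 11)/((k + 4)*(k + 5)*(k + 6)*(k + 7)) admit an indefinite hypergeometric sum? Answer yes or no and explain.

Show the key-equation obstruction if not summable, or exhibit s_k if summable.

Yes. s_k = k*(-k - 10)/(12*(k**2 + 10*k + 24)).

Ratio r(k) = (k + 4)*(2*k + 13)/((k + 8)*(2*k + 11)).
So A=k + 4 and B=k + 8, with C=k + 11/2.
Need (k + 4)·f(k+1) − (k + 7)·f(k) = k + 11/2.
Bound: deg f ≤ 3.
Solve for f: f(k) = k*(k + 5)*(k + 10)/48 (degree 3 ≤ 3).
So s_k = (B(k−1)f/C)·t_k = (k*(k + 5)*(k + 7)*(k + 10)/(24*(2*k + 11)))·t_k = k*(-k - 10)/(12*(k**2 + 10*k + 24)).
Check: Δs_k = 2*(-2*k - 11)/(k**4 + 22*k**3 + 179*k**2 + 638*k + 840). ✓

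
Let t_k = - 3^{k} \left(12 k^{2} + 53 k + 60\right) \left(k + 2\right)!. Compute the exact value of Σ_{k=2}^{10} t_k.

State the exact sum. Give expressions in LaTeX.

Σ = -51845608521904824

Step 1: r(k) = 3*(12*k**3 + 113*k**2 + 356*k + 375)/(12*k**2 + 53*k + 60).
Take A(k)=3*k + 9, B(k)=1, C(k)=k**2 + 53*k/12 + 5.
Key eq: (3*k + 9)·f(k+1) = (1)·f(k) + (k**2 + 53*k/12 + 5).
deg f ≤ 1 (via 1,0,2).
A polynomial solution: f(k) = (4*k + 3)/12.
Then R = B(k−1)f/C = (4*k + 3)/(12*k**2 + 53*k + 60), so s_k = R(k)·t_k = -3**k*(4*k + 3)*factorial(k + 2).
Check: Δs_k = -3**k*(12*k**2 + 53*k + 60)*factorial(k + 2). ✓
Sum = s_(11) − s_(2); s_(11) = -51845608521907200, s_(2) = -2376 ⇒ -51845608521904824.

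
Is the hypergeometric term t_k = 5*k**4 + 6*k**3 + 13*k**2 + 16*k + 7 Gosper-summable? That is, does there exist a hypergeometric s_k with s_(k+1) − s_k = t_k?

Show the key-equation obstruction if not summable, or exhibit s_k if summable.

t_(k+1)/t_k = (5*k**4 + 26*k**3 + 61*k**2 + 80*k + 47)/(5*k**4 + 6*k**3 + 13*k**2 + 16*k + 7).
Normal form (A,B,C) = (1, 1, k**4 + 6*k**3/5 + 13*k**2/5 + 16*k/5 + 7/5).
Set up (1)·f(k+1) − (1)·f(k) − (k**4 + 6*k**3/5 + 13*k**2/5 + 16*k/5 + 7/5) = 0.
From deg A=0, deg B=0, deg C=4: d=5.
Match coefficients ⇒ f(k) = k*(k**4 - k**3 + 3*k**2 + 3*k + 1)/5.
Certificate R = B(k−1)f/C = k*(k**4 - k**3 + 3*k**2 + 3*k + 1)/(5*k**4 + 6*k**3 + 13*k**2 + 16*k + 7) gives s_k = k*(k**4 - k**3 + 3*k**2 + 3*k + 1).
Δs = 5*k**4 + 6*k**3 + 13*k**2 + 16*k + 7, as required.

Yes. s_k = k*(k**4 - k**3 + 3*k**2 + 3*k + 1).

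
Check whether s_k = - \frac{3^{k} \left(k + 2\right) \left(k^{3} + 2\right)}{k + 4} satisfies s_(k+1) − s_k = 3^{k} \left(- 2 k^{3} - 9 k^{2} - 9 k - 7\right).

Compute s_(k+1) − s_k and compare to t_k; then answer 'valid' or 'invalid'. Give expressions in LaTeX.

Invalid: residual \frac{3^{k} \left(4 k^{4} + 32 k^{3} + 90 k^{2} + 86 k + 52\right)}{k^{2} + 9 k + 20} ≠ 0.

s_(k+1) = -3**(k + 1)*(k + 3)*((k + 1)**3 + 2)/(k + 5)
s_(k+1) − s_k = 3**k*((k + 2)*(k + 5)*(k**3 + 2) - 3*(k + 3)*(k + 4)*((k + 1)**3 + 2))/((k + 4)*(k + 5))
(s_(k+1) − s_k) − t_k = 3**k*(4*k**4 + 32*k**3 + 90*k**2 + 86*k + 52)/(k**2 + 9*k + 20)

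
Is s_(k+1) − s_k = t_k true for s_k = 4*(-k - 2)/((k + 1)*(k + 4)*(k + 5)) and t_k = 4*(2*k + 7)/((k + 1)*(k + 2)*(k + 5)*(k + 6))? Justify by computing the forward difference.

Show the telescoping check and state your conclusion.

Invalid: residual 8*(-3*k - 8)/(k**5 + 18*k**4 + 121*k**3 + 372*k**2 + 508*k + 240) ≠ 0.

s_(k+1) = 4*(-k - 3)/((k + 2)*(k + 5)*(k + 6))
s_(k+1) − s_k = 4*(2*k**2 + 9*k + 12)/(k**5 + 18*k**4 + 121*k**3 + 372*k**2 + 508*k + 240)
(s_(k+1) − s_k) − t_k = 8*(-3*k - 8)/(k**5 + 18*k**4 + 121*k**3 + 372*k**2 + 508*k + 240)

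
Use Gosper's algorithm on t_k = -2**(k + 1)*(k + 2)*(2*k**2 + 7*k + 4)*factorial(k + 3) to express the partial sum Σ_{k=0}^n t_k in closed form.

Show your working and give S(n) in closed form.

t_(k+1)/t_k = 2*(k + 3)*(k + 4)*(7*k + 2*(k + 1)**2 + 11)/((k + 2)*(2*k**2 + 7*k + 4)).
A = 2*k + 8, B = 1, C = k**3 + 11*k**2/2 + 9*k + 4.
Set up (2*k + 8)·f(k+1) − (1)·f(k) − (k**3 + 11*k**2/2 + 9*k + 4) = 0.
From deg A=1, deg B=0, deg C=3: d=2.
Solve for f: f(k) = k**2/2 (degree 2 ≤ 2).
R(k) = B(k−1)·f(k)/C(k) = k**2/((k + 2)*(2*k**2 + 7*k + 4)); s_k = R·t_k = -2**(k + 1)*k**2*factorial(k + 3).
Check: Δs_k = -2**(k + 1)*(k + 2)*(2*k**2 + 7*k + 4)*factorial(k + 3). ✓
Evaluate: s_(n+1) = -2**(n + 2)*(n + 1)**2*factorial(n + 4); subtract s_(0) = 0 ⇒ S(n) = -2**(n + 2)*(n + 1)**2*factorial(n + 4).

S(n) = -2**(n + 2)*(n + 1)**2*factorial(n + 4)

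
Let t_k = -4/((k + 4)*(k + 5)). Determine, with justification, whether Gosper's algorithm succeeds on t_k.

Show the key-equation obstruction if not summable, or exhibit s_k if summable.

Yes. s_k = -k/(k + 4).

r(k) = (k + 4)/(k + 6) after simplifying.
So A=k + 4 and B=k + 6, with C=1.
Need (k + 4)·f(k+1) − (k + 5)·f(k) = 1.
From deg A=1, deg B=1, deg C=0: d=1.
Match coefficients ⇒ f(k) = k/4.
Get s_k = R·t_k = -k/(k + 4) with R(k) = B(k−1)f(k)/C(k) = k*(k + 5)/4.
Δs = -4/(k**2 + 9*k + 20), as required.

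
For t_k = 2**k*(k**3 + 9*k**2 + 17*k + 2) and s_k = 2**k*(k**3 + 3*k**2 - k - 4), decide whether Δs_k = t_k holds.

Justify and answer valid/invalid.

valid; difference matches t_k

s_(k+1) = 2**(k + 1)*(k**3 + 6*k**2 + 8*k - 1)
s_(k+1) − s_k = 2**k*(k**3 + 9*k**2 + 17*k + 2)
(s_(k+1) − s_k) − t_k = 0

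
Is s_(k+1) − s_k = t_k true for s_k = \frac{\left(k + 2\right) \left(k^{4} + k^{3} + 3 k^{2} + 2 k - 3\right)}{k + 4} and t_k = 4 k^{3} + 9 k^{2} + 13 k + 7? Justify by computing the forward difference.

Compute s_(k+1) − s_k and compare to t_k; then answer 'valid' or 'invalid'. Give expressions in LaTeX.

s_(k+1) = (k**5 + 8*k**4 + 27*k**3 + 51*k**2 + 49*k + 12)/(k + 5)
s_(k+1) − s_k = (4*k**5 + 39*k**4 + 126*k**3 + 212*k**2 + 209*k + 78)/(k**2 + 9*k + 20)
(s_(k+1) − s_k) − t_k = 2*(-3*k**4 - 24*k**3 - 46*k**2 - 57*k - 31)/(k**2 + 9*k + 20)

Invalid: residual \frac{2 \left(- 3 k^{4} - 24 k^{3} - 46 k^{2} - 57 k - 31\right)}{k^{2} + 9 k + 20} ≠ 0.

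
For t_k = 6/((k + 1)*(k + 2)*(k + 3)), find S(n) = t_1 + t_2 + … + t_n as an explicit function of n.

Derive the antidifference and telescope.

Step 1: r(k) = (k + 1)/(k + 4).
Take A(k)=k + 1, B(k)=k + 4, C(k)=1.
Key eq: (k + 1)·f(k+1) = (k + 3)·f(k) + (1).
d = 2 from the (1,1,0) case.
Match coefficients ⇒ f(k) = k*(k + 3)/4.
Get s_k = R·t_k = 3*k*(k + 3)/(2*(k + 1)*(k + 2)) with R(k) = B(k−1)f(k)/C(k) = k*(k + 3)**2/4.
s_(k+1) − s_k = 6/(k**3 + 6*k**2 + 11*k + 6) = t_k.
Σ_(k=1)^n t_k = s_(n+1) − s_(1) = (3*(n**2 + 5*n + 4)/(2*(n**2 + 5*n + 6))) − (1), i.e. n*(n + 5)/(2*(n**2 + 5*n + 6)).

S(n) = n*(n + 5)/(2*(n**2 + 5*n + 6))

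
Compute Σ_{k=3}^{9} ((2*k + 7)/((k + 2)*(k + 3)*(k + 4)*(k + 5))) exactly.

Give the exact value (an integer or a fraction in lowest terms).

Step 1: r(k) = (k + 2)*(2*k + 9)/((k + 6)*(2*k + 7)).
Normal form (A,B,C) = (k + 2, k + 6, k + 7/2).
Solve (k + 2)·f(k+1) − (k + 5)·f(k) = k + 7/2.
From deg A=1, deg B=1, deg C=1: d=3.
Coefficient equations give f(k) = k*(k + 3)*(k + 6)/16.
So s_k = (B(k−1)f/C)·t_k = (k*(k + 3)*(k + 5)*(k + 6)/(8*(2*k + 7)))·t_k = k*(k + 6)/(8*(k**2 + 6*k + 8)).
Verify: (2*k + 7)/(k**4 + 14*k**3 + 71*k**2 + 154*k + 120) matches t_k.
Evaluate s at k=10 and k=3: 5/42 and 27/280; difference 19/840.

Σ = 19/840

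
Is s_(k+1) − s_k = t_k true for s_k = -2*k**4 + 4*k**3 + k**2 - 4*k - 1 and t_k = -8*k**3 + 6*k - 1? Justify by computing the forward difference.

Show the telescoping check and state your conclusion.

s_(k+1) = -2*k**4 - 4*k**3 + k**2 + 2*k - 2
s_(k+1) − s_k = -8*k**3 + 6*k - 1
(s_(k+1) − s_k) − t_k = 0

valid (s_(k+1) − s_k reduces to t_k)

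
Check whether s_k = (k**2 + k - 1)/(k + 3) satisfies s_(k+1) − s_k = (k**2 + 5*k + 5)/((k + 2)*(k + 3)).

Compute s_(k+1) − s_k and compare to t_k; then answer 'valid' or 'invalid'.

s_(k+1) = (k + (k + 1)**2)/(k + 4)
s_(k+1) − s_k = (k**2 + 7*k + 7)/(k**2 + 7*k + 12)
(s_(k+1) − s_k) − t_k = 2*(-2*k - 3)/(k**3 + 9*k**2 + 26*k + 24)

Invalid: residual 2*(-2*k - 3)/(k**3 + 9*k**2 + 26*k + 24) ≠ 0.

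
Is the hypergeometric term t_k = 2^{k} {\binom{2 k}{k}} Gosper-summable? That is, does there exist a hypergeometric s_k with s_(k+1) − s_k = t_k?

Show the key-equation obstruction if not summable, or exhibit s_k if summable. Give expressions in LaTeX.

No. Not Gosper-summable.

The ratio is 4*(2*k + 1)/(k + 1).
Factor: A=8*k + 4; B=k + 1; C=1.
Need (8*k + 4)·f(k+1) − (k)·f(k) = 1.
Bound: deg f ≤ -1.
deg f ≤ -1 is impossible — no certificate.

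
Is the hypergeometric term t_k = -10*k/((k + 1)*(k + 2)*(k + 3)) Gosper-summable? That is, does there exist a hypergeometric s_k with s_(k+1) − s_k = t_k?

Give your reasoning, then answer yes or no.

Step 1: r(k) = (k + 1)**2/(k*(k + 4)).
Normal form (A,B,C) = (k + 1, k + 4, k).
Set up (k + 1)·f(k+1) − (k + 3)·f(k) − (k) = 0.
deg f ≤ 2 (via 1,1,1).
A polynomial solution: f(k) = k*(k - 1)/4.
Then R = B(k−1)f/C = (k - 1)*(k + 3)/4, so s_k = R(k)·t_k = 5*k*(1 - k)/(2*(k + 1)*(k + 2)).
Verify: -10*k/(k**3 + 6*k**2 + 11*k + 6) matches t_k.

Yes. s_k = 5*k*(1 - k)/(2*(k + 1)*(k + 2)).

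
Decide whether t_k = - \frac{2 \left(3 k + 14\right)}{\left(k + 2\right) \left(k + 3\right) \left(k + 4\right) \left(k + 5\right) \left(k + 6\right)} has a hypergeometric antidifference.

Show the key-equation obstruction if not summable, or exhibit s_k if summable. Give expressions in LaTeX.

Ratio r(k) = (k + 2)*(3*k + 17)/((k + 7)*(3*k + 14)).
So A=k + 2 and B=k + 7, with C=k + 14/3.
Key eq: (k + 2)·f(k+1) = (k + 6)·f(k) + (k + 14/3).
deg f ≤ 4 (via 1,1,1).
A polynomial solution: f(k) = k*(k + 4)*(k**2 + 10*k + 31)/90.
Certificate R = B(k−1)f/C = k*(k + 4)*(k + 6)*(k**2 + 10*k + 31)/(30*(3*k + 14)) gives s_k = k*(-k**2 - 10*k - 31)/(15*(k**3 + 10*k**2 + 31*k + 30)).
Δs = 2*(-3*k - 14)/(k**5 + 20*k**4 + 155*k**3 + 580*k**2 + 1044*k + 720), as required.

Yes. s_k = \frac{k \left(- k^{2} - 10 k - 31\right)}{15 \left(k^{3} + 10 k^{2} + 31 k + 30\right)}.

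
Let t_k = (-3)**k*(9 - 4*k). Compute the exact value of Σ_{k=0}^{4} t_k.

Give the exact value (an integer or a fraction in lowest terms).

Σ = -483

Compute t_(k+1)/t_k: get 3*(5 - 4*k)/(4*k - 9).
Gosper form: A/B · C(k+1)/C(k) with A=-3, B=1, C=k - 9/4.
Solve (-3)·f(k+1) − (1)·f(k) = k - 9/4.
From deg A=0, deg B=0, deg C=1: d=1.
Solving with deg f ≤ 1: f(k) = -(k - 3)/4.
Get s_k = R·t_k = (-3)**k*(k - 3) with R(k) = B(k−1)f(k)/C(k) = -(k - 3)/(4*k - 9).
Check: Δs_k = (-3)**k*(9 - 4*k). ✓
Evaluate s at k=5 and k=0: -486 and -3; difference -483.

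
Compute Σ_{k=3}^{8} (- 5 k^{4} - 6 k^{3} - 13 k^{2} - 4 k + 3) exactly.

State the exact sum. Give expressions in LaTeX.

Σ = -54198

Compute t_(k+1)/t_k: get (5*k**4 + 26*k**3 + 61*k**2 + 68*k + 25)/(5*k**4 + 6*k**3 + 13*k**2 + 4*k - 3).
A = 1, B = 1, C = k**4 + 6*k**3/5 + 13*k**2/5 + 4*k/5 - 3/5.
Solve (1)·f(k+1) − (1)·f(k) = k**4 + 6*k**3/5 + 13*k**2/5 + 4*k/5 - 3/5.
Degrees (0,0,4) ⇒ d ≤ 5.
Coefficient equations give f(k) = k*(k**4 - k**3 + 3*k**2 - 3*k - 3)/5.
So s_k = (B(k−1)f/C)·t_k = (k*(k**4 - k**3 + 3*k**2 - 3*k - 3)/(5*k**4 + 6*k**3 + 13*k**2 + 4*k - 3))·t_k = k*(-k**4 + k**3 - 3*k**2 + 3*k + 3).
Verify: -5*k**4 - 6*k**3 - 13*k**2 - 4*k + 3 matches t_k.
Telescoping: Σ = s_(9) − s_(3) = -54405 − (-207) = -54198.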